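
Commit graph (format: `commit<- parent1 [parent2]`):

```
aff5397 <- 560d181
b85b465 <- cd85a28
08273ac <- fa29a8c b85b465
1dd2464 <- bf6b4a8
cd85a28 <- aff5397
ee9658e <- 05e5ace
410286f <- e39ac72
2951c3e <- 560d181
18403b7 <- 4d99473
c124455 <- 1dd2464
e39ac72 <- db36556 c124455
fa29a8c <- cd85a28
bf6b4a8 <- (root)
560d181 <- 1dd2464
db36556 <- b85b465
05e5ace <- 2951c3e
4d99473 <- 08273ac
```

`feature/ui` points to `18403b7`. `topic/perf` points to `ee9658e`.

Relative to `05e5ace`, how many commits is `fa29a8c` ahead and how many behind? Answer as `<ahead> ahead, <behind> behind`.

Reachable from fa29a8c: {1dd2464, 560d181, aff5397, bf6b4a8, cd85a28, fa29a8c}.
Reachable from 05e5ace: {05e5ace, 1dd2464, 2951c3e, 560d181, bf6b4a8}.
Only in fa29a8c's history (ahead): {aff5397, cd85a28, fa29a8c} — 3.
Only in 05e5ace's history (behind): {05e5ace, 2951c3e} — 2.

3 ahead, 2 behind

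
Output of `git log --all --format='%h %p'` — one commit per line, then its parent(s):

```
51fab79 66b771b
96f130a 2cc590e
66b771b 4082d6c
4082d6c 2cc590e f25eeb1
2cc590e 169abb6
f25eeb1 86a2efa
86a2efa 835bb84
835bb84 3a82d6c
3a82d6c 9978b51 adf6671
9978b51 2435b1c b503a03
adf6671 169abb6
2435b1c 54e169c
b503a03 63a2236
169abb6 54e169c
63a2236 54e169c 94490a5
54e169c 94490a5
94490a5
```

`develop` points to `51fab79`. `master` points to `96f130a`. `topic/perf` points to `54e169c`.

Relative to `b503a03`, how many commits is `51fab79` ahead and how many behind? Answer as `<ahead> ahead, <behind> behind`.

12 ahead, 0 behind

Reachable from 51fab79: {169abb6, 2435b1c, 2cc590e, 3a82d6c, 4082d6c, 51fab79, 54e169c, 63a2236, 66b771b, 835bb84, 86a2efa, 94490a5, 9978b51, adf6671, b503a03, f25eeb1}.
Reachable from b503a03: {54e169c, 63a2236, 94490a5, b503a03}.
Only in 51fab79's history (ahead): {169abb6, 2435b1c, 2cc590e, 3a82d6c, 4082d6c, 51fab79, 66b771b, 835bb84, 86a2efa, 9978b51, adf6671, f25eeb1} — 12.
Only in b503a03's history (behind): {} — 0.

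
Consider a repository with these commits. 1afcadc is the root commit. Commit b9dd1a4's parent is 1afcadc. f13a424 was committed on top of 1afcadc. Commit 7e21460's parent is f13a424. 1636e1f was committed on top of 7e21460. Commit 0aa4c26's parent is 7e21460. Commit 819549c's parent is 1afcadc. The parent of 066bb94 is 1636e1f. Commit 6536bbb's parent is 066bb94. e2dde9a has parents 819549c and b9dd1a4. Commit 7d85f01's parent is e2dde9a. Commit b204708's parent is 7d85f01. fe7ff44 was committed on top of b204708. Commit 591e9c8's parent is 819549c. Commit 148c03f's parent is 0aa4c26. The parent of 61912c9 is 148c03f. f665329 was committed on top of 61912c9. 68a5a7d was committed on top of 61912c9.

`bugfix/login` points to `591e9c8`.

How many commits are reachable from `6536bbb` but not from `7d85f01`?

5

Reachable from 6536bbb: {066bb94, 1636e1f, 1afcadc, 6536bbb, 7e21460, f13a424}.
Reachable from 7d85f01: {1afcadc, 7d85f01, 819549c, b9dd1a4, e2dde9a}.
In 6536bbb's history but not 7d85f01's: {066bb94, 1636e1f, 6536bbb, 7e21460, f13a424} — 5 commits.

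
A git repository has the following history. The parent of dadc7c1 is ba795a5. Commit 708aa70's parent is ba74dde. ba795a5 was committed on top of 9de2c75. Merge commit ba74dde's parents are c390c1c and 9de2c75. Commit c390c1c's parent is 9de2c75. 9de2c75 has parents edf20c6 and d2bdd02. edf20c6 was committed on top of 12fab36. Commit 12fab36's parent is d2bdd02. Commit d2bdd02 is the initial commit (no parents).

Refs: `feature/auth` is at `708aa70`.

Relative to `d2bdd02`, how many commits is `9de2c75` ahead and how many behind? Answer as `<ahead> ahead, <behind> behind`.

Reachable from 9de2c75: {12fab36, 9de2c75, d2bdd02, edf20c6}.
Reachable from d2bdd02: {d2bdd02}.
Only in 9de2c75's history (ahead): {12fab36, 9de2c75, edf20c6} — 3.
Only in d2bdd02's history (behind): {} — 0.

3 ahead, 0 behind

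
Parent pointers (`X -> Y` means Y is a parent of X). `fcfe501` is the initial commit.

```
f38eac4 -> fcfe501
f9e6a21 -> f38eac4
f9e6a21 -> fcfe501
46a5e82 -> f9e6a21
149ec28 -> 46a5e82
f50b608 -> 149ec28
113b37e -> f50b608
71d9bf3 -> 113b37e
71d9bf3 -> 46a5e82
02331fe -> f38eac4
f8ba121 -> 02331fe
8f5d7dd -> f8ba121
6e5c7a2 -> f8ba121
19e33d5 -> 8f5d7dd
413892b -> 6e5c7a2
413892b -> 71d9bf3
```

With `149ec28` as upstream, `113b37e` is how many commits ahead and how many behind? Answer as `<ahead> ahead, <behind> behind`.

Reachable from 113b37e: {113b37e, 149ec28, 46a5e82, f38eac4, f50b608, f9e6a21, fcfe501}.
Reachable from 149ec28: {149ec28, 46a5e82, f38eac4, f9e6a21, fcfe501}.
Only in 113b37e's history (ahead): {113b37e, f50b608} — 2.
Only in 149ec28's history (behind): {} — 0.

2 ahead, 0 behind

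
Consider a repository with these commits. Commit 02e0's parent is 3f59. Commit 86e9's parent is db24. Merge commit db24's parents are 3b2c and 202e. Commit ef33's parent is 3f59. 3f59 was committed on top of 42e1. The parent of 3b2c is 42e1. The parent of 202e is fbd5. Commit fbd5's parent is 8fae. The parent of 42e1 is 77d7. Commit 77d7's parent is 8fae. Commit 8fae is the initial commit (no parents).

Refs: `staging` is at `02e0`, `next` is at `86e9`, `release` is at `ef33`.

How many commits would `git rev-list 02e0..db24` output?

Reachable from db24: {202e, 3b2c, 42e1, 77d7, 8fae, db24, fbd5}.
Reachable from 02e0: {02e0, 3f59, 42e1, 77d7, 8fae}.
In db24's history but not 02e0's: {202e, 3b2c, db24, fbd5} — 4 commits.

4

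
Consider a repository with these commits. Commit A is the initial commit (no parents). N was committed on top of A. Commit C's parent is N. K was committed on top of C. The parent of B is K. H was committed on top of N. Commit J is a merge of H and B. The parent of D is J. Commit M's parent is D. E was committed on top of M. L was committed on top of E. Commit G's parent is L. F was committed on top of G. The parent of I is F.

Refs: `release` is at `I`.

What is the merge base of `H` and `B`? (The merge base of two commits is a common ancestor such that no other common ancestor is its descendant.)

N

Ancestors of H: {A, H, N}.
Ancestors of B: {A, B, C, K, N}.
Common ancestors: {A, N}.
Among these, N is not an ancestor of any other common ancestor — it is the merge base.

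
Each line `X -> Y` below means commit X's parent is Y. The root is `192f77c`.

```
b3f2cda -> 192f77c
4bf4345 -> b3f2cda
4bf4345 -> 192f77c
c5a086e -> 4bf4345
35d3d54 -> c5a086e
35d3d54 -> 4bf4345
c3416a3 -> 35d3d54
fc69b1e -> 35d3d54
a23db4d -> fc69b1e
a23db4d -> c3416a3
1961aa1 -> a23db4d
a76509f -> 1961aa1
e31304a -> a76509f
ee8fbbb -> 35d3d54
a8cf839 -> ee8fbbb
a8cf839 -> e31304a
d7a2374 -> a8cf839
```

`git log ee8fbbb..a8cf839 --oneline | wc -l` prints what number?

Reachable from a8cf839: {192f77c, 1961aa1, 35d3d54, 4bf4345, a23db4d, a76509f, a8cf839, b3f2cda, c3416a3, c5a086e, e31304a, ee8fbbb, fc69b1e}.
Reachable from ee8fbbb: {192f77c, 35d3d54, 4bf4345, b3f2cda, c5a086e, ee8fbbb}.
In a8cf839's history but not ee8fbbb's: {1961aa1, a23db4d, a76509f, a8cf839, c3416a3, e31304a, fc69b1e} — 7 commits.

7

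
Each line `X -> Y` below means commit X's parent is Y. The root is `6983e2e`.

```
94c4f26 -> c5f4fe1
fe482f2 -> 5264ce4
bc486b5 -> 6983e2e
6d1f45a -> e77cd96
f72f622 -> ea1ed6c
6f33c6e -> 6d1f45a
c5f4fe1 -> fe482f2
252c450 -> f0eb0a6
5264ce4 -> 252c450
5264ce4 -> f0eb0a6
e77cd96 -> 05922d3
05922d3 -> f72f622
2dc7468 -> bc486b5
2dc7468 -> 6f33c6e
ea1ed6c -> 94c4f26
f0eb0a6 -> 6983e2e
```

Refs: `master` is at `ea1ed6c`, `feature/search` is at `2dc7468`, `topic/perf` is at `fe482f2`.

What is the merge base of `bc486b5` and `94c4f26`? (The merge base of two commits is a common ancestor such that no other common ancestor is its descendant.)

6983e2e

Ancestors of bc486b5: {6983e2e, bc486b5}.
Ancestors of 94c4f26: {252c450, 5264ce4, 6983e2e, 94c4f26, c5f4fe1, f0eb0a6, fe482f2}.
Common ancestors: {6983e2e}.
The only common ancestor is 6983e2e, so it is the merge base.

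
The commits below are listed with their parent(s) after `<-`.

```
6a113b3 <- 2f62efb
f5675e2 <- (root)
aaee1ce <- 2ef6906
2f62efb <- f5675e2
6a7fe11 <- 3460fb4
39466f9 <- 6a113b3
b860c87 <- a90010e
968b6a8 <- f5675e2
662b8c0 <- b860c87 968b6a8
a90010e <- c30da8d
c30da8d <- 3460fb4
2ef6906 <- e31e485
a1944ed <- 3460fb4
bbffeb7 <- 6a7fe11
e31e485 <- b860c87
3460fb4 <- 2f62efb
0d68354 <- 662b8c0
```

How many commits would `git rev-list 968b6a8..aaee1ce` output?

Reachable from aaee1ce: {2ef6906, 2f62efb, 3460fb4, a90010e, aaee1ce, b860c87, c30da8d, e31e485, f5675e2}.
Reachable from 968b6a8: {968b6a8, f5675e2}.
In aaee1ce's history but not 968b6a8's: {2ef6906, 2f62efb, 3460fb4, a90010e, aaee1ce, b860c87, c30da8d, e31e485} — 8 commits.

8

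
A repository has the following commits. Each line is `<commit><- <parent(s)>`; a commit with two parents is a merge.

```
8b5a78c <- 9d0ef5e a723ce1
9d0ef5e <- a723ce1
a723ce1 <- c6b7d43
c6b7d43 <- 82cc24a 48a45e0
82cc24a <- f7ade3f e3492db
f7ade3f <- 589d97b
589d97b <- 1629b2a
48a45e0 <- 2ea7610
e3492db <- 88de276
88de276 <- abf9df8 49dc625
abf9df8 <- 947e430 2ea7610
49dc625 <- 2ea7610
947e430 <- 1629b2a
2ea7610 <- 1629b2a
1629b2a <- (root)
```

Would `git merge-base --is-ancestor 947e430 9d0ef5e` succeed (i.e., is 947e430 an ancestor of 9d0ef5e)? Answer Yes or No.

Ancestors of 9d0ef5e (commits reachable by following parents): {1629b2a, 2ea7610, 48a45e0, 49dc625, 589d97b, 82cc24a, 88de276, 947e430, 9d0ef5e, a723ce1, abf9df8, c6b7d43, e3492db, f7ade3f}.
947e430 is in that set, so it is an ancestor of 9d0ef5e.

Yes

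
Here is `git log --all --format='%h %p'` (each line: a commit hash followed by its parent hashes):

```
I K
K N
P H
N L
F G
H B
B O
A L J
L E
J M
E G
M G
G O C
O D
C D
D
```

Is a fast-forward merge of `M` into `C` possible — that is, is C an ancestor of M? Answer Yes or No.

A fast-forward from C to M is possible iff C is an ancestor of M.
Ancestors of M: {C, D, G, M, O}.
C is among them, so fast-forward is possible.

Yes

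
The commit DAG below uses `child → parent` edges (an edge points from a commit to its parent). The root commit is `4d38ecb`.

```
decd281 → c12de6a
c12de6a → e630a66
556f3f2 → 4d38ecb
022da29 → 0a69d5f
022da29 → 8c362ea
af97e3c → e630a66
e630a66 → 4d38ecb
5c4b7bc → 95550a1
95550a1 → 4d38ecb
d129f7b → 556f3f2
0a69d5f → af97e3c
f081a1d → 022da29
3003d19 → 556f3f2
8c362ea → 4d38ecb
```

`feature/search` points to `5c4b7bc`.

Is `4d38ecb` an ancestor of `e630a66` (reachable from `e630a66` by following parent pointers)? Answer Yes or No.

Ancestors of e630a66 (commits reachable by following parents): {4d38ecb, e630a66}.
4d38ecb is in that set, so it is an ancestor of e630a66.

Yes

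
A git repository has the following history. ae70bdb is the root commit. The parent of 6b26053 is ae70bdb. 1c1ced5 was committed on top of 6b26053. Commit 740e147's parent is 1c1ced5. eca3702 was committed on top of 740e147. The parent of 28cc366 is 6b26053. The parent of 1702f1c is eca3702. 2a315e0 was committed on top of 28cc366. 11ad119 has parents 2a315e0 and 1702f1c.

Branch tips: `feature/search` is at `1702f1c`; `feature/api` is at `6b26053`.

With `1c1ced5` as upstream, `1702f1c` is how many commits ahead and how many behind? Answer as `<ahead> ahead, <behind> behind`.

3 ahead, 0 behind

Reachable from 1702f1c: {1702f1c, 1c1ced5, 6b26053, 740e147, ae70bdb, eca3702}.
Reachable from 1c1ced5: {1c1ced5, 6b26053, ae70bdb}.
Only in 1702f1c's history (ahead): {1702f1c, 740e147, eca3702} — 3.
Only in 1c1ced5's history (behind): {} — 0.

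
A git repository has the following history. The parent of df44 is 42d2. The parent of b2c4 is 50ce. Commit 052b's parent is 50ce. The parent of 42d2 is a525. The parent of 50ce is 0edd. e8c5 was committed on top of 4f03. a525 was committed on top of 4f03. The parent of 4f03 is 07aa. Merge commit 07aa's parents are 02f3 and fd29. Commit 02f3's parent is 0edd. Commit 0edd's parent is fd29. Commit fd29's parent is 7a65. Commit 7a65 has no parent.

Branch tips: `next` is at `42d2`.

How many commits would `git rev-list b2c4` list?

Walking parent pointers from b2c4: reachable set = {0edd, 50ce, 7a65, b2c4, fd29}.
That is 5 commits.

5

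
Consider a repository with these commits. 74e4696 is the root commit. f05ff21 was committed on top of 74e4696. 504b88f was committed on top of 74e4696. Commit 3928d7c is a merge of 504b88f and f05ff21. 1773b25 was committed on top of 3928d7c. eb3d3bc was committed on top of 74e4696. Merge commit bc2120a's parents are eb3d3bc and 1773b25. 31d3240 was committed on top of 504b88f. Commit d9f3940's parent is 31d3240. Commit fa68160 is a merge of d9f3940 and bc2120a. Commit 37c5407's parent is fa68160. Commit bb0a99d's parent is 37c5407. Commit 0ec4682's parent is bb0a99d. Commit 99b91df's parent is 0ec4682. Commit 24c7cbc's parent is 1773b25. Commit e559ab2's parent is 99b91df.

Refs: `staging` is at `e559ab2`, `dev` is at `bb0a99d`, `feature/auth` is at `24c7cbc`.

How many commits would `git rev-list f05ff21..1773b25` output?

Reachable from 1773b25: {1773b25, 3928d7c, 504b88f, 74e4696, f05ff21}.
Reachable from f05ff21: {74e4696, f05ff21}.
In 1773b25's history but not f05ff21's: {1773b25, 3928d7c, 504b88f} — 3 commits.

3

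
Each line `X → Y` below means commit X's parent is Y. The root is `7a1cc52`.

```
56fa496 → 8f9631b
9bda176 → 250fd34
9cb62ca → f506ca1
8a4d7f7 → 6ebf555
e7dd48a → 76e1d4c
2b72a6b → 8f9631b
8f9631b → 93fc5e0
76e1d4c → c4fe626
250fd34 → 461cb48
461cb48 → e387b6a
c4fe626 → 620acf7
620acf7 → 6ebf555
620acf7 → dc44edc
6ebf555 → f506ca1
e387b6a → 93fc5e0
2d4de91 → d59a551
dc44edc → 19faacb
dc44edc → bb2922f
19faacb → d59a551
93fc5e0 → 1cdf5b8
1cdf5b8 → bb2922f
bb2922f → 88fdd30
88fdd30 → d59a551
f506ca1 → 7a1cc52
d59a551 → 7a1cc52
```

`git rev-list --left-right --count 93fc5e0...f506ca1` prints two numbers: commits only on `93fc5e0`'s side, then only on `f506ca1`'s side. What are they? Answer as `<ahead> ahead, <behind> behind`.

Reachable from 93fc5e0: {1cdf5b8, 7a1cc52, 88fdd30, 93fc5e0, bb2922f, d59a551}.
Reachable from f506ca1: {7a1cc52, f506ca1}.
Only in 93fc5e0's history (ahead): {1cdf5b8, 88fdd30, 93fc5e0, bb2922f, d59a551} — 5.
Only in f506ca1's history (behind): {f506ca1} — 1.

5 ahead, 1 behind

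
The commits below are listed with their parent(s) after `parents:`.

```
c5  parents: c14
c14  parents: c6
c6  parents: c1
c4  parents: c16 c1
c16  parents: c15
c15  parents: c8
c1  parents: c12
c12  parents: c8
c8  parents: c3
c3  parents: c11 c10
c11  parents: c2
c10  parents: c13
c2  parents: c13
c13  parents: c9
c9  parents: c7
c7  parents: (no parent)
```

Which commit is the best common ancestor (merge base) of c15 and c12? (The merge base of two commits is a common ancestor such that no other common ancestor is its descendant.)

Ancestors of c15: {c10, c11, c13, c15, c2, c3, c7, c8, c9}.
Ancestors of c12: {c10, c11, c12, c13, c2, c3, c7, c8, c9}.
Common ancestors: {c10, c11, c13, c2, c3, c7, c8, c9}.
Among these, c8 is not an ancestor of any other common ancestor — it is the merge base.

c8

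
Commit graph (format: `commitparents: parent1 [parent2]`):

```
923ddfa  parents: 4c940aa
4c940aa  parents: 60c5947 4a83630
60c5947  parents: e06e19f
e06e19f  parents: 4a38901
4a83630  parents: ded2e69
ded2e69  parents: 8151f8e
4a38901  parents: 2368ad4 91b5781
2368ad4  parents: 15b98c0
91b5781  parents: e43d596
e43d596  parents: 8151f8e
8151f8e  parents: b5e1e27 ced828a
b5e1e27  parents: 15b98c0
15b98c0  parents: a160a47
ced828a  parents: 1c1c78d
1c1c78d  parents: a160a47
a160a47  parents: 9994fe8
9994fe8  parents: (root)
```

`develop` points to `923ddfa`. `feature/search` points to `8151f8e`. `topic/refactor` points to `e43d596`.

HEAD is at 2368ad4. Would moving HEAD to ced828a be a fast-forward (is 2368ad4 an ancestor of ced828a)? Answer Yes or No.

A fast-forward from 2368ad4 to ced828a is possible iff 2368ad4 is an ancestor of ced828a.
Ancestors of ced828a: {1c1c78d, 9994fe8, a160a47, ced828a}.
2368ad4 is not among them, so fast-forward is not possible.

No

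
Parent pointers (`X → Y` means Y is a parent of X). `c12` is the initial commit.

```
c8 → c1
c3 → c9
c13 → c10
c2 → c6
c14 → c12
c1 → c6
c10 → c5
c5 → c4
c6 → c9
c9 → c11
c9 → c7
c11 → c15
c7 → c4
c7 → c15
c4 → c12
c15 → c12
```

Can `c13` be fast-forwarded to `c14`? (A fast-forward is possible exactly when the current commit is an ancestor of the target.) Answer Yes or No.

A fast-forward from c13 to c14 is possible iff c13 is an ancestor of c14.
Ancestors of c14: {c12, c14}.
c13 is not among them, so fast-forward is not possible.

No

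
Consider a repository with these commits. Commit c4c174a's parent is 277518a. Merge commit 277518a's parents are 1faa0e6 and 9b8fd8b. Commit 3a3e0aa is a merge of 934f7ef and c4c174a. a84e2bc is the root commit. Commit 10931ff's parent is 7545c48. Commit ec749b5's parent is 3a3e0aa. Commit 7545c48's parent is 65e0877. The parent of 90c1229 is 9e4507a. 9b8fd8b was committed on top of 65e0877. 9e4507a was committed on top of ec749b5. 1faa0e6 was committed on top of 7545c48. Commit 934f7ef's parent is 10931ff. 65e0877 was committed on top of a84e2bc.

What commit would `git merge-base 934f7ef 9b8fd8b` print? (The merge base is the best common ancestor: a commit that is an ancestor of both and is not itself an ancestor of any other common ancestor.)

Ancestors of 934f7ef: {10931ff, 65e0877, 7545c48, 934f7ef, a84e2bc}.
Ancestors of 9b8fd8b: {65e0877, 9b8fd8b, a84e2bc}.
Common ancestors: {65e0877, a84e2bc}.
Among these, 65e0877 is not an ancestor of any other common ancestor — it is the merge base.

65e0877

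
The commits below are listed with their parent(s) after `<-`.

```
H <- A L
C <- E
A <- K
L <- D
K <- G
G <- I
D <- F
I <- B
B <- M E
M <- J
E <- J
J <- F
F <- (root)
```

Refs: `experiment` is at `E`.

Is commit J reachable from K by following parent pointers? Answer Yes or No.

Ancestors of K (commits reachable by following parents): {B, E, F, G, I, J, K, M}.
J is in that set, so it is an ancestor of K.

Yes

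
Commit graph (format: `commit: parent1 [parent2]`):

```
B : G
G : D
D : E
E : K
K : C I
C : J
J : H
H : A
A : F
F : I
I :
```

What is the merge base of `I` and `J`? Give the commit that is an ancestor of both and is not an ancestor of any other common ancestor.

Ancestors of I: {I}.
Ancestors of J: {A, F, H, I, J}.
Common ancestors: {I}.
The only common ancestor is I, so it is the merge base.

I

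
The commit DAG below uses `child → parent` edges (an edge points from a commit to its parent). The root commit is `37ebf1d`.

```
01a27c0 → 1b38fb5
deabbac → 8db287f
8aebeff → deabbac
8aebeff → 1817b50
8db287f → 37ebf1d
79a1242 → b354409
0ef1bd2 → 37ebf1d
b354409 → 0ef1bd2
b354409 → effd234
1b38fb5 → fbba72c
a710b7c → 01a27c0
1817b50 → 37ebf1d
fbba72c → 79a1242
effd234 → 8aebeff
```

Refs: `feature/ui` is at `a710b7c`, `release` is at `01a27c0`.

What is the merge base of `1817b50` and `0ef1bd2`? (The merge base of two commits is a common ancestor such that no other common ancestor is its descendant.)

37ebf1d

Ancestors of 1817b50: {1817b50, 37ebf1d}.
Ancestors of 0ef1bd2: {0ef1bd2, 37ebf1d}.
Common ancestors: {37ebf1d}.
The only common ancestor is 37ebf1d, so it is the merge base.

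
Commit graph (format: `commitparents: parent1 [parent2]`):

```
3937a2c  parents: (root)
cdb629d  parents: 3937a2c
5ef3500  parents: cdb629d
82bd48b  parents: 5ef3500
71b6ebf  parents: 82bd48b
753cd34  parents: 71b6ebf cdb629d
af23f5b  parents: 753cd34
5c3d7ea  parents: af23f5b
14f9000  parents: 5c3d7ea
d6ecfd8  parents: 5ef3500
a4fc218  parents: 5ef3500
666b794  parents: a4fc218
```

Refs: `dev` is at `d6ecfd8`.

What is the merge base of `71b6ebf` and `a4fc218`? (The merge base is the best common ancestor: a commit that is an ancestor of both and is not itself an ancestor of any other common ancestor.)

5ef3500

Ancestors of 71b6ebf: {3937a2c, 5ef3500, 71b6ebf, 82bd48b, cdb629d}.
Ancestors of a4fc218: {3937a2c, 5ef3500, a4fc218, cdb629d}.
Common ancestors: {3937a2c, 5ef3500, cdb629d}.
Among these, 5ef3500 is not an ancestor of any other common ancestor — it is the merge base.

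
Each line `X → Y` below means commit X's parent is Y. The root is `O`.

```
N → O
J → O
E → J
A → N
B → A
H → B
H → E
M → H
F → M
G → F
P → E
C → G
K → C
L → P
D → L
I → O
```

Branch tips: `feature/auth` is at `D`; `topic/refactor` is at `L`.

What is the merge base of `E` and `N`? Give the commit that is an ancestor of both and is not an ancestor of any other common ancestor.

Ancestors of E: {E, J, O}.
Ancestors of N: {N, O}.
Common ancestors: {O}.
The only common ancestor is O, so it is the merge base.

O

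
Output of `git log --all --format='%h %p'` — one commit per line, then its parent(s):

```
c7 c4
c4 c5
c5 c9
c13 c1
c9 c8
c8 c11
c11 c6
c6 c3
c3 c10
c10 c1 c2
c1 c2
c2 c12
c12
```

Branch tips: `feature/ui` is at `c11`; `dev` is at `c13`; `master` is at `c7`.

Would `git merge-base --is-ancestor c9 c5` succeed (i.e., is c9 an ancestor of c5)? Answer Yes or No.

Yes

Ancestors of c5 (commits reachable by following parents): {c1, c10, c11, c12, c2, c3, c5, c6, c8, c9}.
c9 is in that set, so it is an ancestor of c5.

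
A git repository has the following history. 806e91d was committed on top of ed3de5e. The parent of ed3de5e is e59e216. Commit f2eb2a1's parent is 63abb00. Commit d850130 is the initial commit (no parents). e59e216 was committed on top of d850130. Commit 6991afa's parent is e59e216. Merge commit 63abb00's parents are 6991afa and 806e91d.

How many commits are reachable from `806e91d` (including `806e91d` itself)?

Walking parent pointers from 806e91d: reachable set = {806e91d, d850130, e59e216, ed3de5e}.
That is 4 commits.

4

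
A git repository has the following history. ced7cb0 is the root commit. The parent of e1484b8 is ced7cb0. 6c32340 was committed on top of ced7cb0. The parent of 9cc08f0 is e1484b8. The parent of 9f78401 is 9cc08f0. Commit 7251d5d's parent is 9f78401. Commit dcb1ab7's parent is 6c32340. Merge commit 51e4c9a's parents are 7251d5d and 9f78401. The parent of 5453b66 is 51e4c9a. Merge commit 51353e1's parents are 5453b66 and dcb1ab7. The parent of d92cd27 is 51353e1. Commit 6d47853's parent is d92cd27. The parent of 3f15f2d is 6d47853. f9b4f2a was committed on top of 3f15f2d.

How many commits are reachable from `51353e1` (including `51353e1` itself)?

Walking parent pointers from 51353e1: reachable set = {51353e1, 51e4c9a, 5453b66, 6c32340, 7251d5d, 9cc08f0, 9f78401, ced7cb0, dcb1ab7, e1484b8}.
That is 10 commits.

10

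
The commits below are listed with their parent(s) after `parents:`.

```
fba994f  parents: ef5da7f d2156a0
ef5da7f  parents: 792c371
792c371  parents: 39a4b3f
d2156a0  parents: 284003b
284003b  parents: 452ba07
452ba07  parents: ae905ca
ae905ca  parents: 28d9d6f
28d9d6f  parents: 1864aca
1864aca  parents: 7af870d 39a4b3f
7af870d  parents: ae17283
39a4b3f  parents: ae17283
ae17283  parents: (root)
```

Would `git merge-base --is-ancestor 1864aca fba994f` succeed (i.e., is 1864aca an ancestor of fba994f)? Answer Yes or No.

Ancestors of fba994f (commits reachable by following parents): {1864aca, 284003b, 28d9d6f, 39a4b3f, 452ba07, 792c371, 7af870d, ae17283, ae905ca, d2156a0, ef5da7f, fba994f}.
1864aca is in that set, so it is an ancestor of fba994f.

Yes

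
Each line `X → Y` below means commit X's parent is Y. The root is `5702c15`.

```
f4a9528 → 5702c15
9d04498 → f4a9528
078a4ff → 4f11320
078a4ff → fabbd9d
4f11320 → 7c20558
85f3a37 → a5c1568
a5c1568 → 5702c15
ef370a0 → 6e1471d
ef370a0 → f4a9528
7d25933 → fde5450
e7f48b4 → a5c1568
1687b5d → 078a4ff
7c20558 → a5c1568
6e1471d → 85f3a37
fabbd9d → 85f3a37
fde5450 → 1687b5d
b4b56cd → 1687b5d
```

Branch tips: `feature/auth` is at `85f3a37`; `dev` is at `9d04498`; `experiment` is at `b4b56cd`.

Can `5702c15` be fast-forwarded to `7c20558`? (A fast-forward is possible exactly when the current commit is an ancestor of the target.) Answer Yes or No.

A fast-forward from 5702c15 to 7c20558 is possible iff 5702c15 is an ancestor of 7c20558.
Ancestors of 7c20558: {5702c15, 7c20558, a5c1568}.
5702c15 is among them, so fast-forward is possible.

Yes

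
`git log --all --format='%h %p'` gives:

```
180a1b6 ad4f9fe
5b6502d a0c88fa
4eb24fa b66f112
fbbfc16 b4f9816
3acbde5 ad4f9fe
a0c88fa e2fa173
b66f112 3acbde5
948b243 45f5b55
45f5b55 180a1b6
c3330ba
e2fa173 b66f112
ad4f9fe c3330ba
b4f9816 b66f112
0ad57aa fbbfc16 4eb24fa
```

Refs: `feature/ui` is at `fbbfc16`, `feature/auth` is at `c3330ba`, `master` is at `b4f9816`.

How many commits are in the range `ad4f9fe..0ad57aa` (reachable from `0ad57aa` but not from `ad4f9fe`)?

6

Reachable from 0ad57aa: {0ad57aa, 3acbde5, 4eb24fa, ad4f9fe, b4f9816, b66f112, c3330ba, fbbfc16}.
Reachable from ad4f9fe: {ad4f9fe, c3330ba}.
In 0ad57aa's history but not ad4f9fe's: {0ad57aa, 3acbde5, 4eb24fa, b4f9816, b66f112, fbbfc16} — 6 commits.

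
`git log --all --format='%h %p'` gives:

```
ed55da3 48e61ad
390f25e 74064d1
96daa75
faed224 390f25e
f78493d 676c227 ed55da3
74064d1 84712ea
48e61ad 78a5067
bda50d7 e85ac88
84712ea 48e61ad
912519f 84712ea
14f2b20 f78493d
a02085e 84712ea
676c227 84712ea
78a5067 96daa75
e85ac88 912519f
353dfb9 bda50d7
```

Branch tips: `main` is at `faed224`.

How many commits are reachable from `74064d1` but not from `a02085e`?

1

Reachable from 74064d1: {48e61ad, 74064d1, 78a5067, 84712ea, 96daa75}.
Reachable from a02085e: {48e61ad, 78a5067, 84712ea, 96daa75, a02085e}.
In 74064d1's history but not a02085e's: {74064d1} — 1 commit.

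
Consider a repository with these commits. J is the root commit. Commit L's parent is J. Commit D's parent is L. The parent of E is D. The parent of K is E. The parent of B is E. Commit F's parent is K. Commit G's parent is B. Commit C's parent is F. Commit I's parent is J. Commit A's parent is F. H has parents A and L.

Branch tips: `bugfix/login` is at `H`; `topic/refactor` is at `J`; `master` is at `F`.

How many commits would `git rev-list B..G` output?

1

Reachable from G: {B, D, E, G, J, L}.
Reachable from B: {B, D, E, J, L}.
In G's history but not B's: {G} — 1 commit.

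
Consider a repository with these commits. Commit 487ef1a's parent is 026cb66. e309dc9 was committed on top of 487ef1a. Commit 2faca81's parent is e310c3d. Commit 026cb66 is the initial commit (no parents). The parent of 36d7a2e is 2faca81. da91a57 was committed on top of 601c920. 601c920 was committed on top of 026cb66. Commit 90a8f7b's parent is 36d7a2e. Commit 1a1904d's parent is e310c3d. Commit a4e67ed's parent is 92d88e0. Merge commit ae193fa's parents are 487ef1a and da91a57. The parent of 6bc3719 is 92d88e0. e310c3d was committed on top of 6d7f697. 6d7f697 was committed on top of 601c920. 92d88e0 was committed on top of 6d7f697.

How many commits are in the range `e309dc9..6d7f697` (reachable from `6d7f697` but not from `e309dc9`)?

2

Reachable from 6d7f697: {026cb66, 601c920, 6d7f697}.
Reachable from e309dc9: {026cb66, 487ef1a, e309dc9}.
In 6d7f697's history but not e309dc9's: {601c920, 6d7f697} — 2 commits.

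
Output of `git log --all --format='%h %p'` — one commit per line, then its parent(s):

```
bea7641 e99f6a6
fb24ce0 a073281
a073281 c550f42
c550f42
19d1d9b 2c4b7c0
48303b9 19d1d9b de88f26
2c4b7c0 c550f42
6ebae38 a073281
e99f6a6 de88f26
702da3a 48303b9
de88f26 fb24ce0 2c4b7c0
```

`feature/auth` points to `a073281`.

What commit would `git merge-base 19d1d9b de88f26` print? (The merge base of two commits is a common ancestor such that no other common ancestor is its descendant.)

Ancestors of 19d1d9b: {19d1d9b, 2c4b7c0, c550f42}.
Ancestors of de88f26: {2c4b7c0, a073281, c550f42, de88f26, fb24ce0}.
Common ancestors: {2c4b7c0, c550f42}.
Among these, 2c4b7c0 is not an ancestor of any other common ancestor — it is the merge base.

2c4b7c0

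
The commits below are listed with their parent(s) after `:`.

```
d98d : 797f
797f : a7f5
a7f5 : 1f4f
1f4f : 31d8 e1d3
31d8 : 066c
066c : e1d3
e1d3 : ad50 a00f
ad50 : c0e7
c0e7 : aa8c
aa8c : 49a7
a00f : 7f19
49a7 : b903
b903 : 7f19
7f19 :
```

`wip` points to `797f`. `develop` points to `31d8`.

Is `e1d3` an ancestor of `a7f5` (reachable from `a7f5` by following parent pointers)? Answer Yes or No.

Yes

Ancestors of a7f5 (commits reachable by following parents): {066c, 1f4f, 31d8, 49a7, 7f19, a00f, a7f5, aa8c, ad50, b903, c0e7, e1d3}.
e1d3 is in that set, so it is an ancestor of a7f5.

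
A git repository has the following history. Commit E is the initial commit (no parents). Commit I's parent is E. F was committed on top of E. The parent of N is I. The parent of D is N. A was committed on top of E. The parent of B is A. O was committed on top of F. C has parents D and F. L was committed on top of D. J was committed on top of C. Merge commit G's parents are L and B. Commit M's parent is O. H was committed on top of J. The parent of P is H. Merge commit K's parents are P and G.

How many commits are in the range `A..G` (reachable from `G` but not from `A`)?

6

Reachable from G: {A, B, D, E, G, I, L, N}.
Reachable from A: {A, E}.
In G's history but not A's: {B, D, G, I, L, N} — 6 commits.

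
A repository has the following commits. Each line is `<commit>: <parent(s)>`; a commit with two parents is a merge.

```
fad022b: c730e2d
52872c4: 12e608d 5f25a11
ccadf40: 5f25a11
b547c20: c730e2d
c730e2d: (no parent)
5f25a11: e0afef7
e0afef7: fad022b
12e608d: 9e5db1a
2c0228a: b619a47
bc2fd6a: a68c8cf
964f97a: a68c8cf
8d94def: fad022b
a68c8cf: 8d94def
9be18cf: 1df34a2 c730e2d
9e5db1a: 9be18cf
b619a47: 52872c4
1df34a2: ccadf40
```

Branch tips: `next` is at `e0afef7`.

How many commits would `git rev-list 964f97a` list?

Walking parent pointers from 964f97a: reachable set = {8d94def, 964f97a, a68c8cf, c730e2d, fad022b}.
That is 5 commits.

5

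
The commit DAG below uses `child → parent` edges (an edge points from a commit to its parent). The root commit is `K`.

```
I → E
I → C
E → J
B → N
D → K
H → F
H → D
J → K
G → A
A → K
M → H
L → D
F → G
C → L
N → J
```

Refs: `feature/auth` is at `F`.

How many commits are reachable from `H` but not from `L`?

Reachable from H: {A, D, F, G, H, K}.
Reachable from L: {D, K, L}.
In H's history but not L's: {A, F, G, H} — 4 commits.

4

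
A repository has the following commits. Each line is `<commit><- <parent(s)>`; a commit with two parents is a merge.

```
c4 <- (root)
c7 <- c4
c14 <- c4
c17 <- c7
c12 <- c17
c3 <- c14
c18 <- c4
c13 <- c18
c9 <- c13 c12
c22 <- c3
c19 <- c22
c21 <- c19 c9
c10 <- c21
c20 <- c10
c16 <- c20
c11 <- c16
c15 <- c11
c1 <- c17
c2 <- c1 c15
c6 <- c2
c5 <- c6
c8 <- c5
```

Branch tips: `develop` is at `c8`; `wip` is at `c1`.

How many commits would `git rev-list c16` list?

15

Walking parent pointers from c16: reachable set = {c10, c12, c13, c14, c16, c17, c18, c19, c20, c21, c22, c3, c4, c7, c9}.
That is 15 commits.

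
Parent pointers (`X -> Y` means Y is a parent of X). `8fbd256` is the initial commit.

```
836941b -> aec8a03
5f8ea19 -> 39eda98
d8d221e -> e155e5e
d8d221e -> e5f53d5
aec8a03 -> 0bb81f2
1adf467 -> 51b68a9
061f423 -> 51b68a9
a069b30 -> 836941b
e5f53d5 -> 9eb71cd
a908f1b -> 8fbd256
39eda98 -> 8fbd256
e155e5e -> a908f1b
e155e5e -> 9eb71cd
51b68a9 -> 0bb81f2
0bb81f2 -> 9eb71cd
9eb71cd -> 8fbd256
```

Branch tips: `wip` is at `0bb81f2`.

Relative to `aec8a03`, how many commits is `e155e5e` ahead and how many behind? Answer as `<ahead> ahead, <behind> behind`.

Reachable from e155e5e: {8fbd256, 9eb71cd, a908f1b, e155e5e}.
Reachable from aec8a03: {0bb81f2, 8fbd256, 9eb71cd, aec8a03}.
Only in e155e5e's history (ahead): {a908f1b, e155e5e} — 2.
Only in aec8a03's history (behind): {0bb81f2, aec8a03} — 2.

2 ahead, 2 behind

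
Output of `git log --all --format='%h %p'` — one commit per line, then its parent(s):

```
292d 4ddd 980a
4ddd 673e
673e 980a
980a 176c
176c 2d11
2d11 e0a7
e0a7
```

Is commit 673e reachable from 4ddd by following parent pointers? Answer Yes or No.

Ancestors of 4ddd (commits reachable by following parents): {176c, 2d11, 4ddd, 673e, 980a, e0a7}.
673e is in that set, so it is an ancestor of 4ddd.

Yes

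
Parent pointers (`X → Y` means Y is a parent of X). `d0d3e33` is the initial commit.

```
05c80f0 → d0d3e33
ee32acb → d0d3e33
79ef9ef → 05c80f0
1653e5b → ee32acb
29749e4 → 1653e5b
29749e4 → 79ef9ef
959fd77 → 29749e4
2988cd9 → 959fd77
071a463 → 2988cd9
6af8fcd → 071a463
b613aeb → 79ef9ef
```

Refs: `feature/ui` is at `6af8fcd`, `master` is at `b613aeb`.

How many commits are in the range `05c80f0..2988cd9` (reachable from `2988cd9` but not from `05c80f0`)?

6

Reachable from 2988cd9: {05c80f0, 1653e5b, 29749e4, 2988cd9, 79ef9ef, 959fd77, d0d3e33, ee32acb}.
Reachable from 05c80f0: {05c80f0, d0d3e33}.
In 2988cd9's history but not 05c80f0's: {1653e5b, 29749e4, 2988cd9, 79ef9ef, 959fd77, ee32acb} — 6 commits.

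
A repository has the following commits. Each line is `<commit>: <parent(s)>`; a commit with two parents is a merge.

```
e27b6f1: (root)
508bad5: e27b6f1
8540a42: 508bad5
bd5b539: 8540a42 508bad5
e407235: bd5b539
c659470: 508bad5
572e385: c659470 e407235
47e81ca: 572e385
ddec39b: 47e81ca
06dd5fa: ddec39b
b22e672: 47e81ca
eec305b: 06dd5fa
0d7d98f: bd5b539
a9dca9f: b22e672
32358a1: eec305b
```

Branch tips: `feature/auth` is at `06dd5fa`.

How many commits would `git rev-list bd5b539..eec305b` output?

Reachable from eec305b: {06dd5fa, 47e81ca, 508bad5, 572e385, 8540a42, bd5b539, c659470, ddec39b, e27b6f1, e407235, eec305b}.
Reachable from bd5b539: {508bad5, 8540a42, bd5b539, e27b6f1}.
In eec305b's history but not bd5b539's: {06dd5fa, 47e81ca, 572e385, c659470, ddec39b, e407235, eec305b} — 7 commits.

7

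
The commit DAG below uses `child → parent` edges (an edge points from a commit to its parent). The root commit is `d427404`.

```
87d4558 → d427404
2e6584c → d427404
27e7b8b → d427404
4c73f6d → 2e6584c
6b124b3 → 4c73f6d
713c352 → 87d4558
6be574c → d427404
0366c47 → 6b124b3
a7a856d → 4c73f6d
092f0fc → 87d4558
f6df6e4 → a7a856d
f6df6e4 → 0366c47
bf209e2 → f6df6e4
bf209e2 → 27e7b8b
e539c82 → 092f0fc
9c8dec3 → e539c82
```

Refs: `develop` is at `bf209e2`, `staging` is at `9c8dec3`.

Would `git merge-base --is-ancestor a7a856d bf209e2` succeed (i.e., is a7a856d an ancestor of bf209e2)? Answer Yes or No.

Ancestors of bf209e2 (commits reachable by following parents): {0366c47, 27e7b8b, 2e6584c, 4c73f6d, 6b124b3, a7a856d, bf209e2, d427404, f6df6e4}.
a7a856d is in that set, so it is an ancestor of bf209e2.

Yes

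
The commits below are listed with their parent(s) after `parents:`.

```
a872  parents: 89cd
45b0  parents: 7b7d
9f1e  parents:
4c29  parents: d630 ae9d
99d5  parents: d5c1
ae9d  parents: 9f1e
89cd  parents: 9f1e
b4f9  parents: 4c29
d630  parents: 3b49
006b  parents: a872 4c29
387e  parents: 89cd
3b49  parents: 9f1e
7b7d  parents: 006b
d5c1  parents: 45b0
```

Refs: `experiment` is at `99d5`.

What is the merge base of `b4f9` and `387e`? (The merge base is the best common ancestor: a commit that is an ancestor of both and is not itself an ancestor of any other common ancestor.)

Ancestors of b4f9: {3b49, 4c29, 9f1e, ae9d, b4f9, d630}.
Ancestors of 387e: {387e, 89cd, 9f1e}.
Common ancestors: {9f1e}.
The only common ancestor is 9f1e, so it is the merge base.

9f1e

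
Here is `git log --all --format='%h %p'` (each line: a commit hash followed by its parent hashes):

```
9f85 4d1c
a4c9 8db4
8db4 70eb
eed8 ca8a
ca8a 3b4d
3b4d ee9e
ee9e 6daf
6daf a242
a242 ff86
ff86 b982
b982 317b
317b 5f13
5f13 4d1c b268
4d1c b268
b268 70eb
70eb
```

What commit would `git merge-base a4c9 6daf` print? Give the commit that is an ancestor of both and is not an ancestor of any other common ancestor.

70eb

Ancestors of a4c9: {70eb, 8db4, a4c9}.
Ancestors of 6daf: {317b, 4d1c, 5f13, 6daf, 70eb, a242, b268, b982, ff86}.
Common ancestors: {70eb}.
The only common ancestor is 70eb, so it is the merge base.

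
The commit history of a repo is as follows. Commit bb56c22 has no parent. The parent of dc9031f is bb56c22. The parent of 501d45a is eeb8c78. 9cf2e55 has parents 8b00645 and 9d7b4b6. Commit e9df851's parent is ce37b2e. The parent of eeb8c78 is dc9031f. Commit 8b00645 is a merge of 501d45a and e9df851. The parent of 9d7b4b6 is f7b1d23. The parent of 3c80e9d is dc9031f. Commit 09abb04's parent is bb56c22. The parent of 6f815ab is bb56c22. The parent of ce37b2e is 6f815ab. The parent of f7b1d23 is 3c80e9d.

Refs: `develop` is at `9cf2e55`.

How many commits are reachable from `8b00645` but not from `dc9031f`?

Reachable from 8b00645: {501d45a, 6f815ab, 8b00645, bb56c22, ce37b2e, dc9031f, e9df851, eeb8c78}.
Reachable from dc9031f: {bb56c22, dc9031f}.
In 8b00645's history but not dc9031f's: {501d45a, 6f815ab, 8b00645, ce37b2e, e9df851, eeb8c78} — 6 commits.

6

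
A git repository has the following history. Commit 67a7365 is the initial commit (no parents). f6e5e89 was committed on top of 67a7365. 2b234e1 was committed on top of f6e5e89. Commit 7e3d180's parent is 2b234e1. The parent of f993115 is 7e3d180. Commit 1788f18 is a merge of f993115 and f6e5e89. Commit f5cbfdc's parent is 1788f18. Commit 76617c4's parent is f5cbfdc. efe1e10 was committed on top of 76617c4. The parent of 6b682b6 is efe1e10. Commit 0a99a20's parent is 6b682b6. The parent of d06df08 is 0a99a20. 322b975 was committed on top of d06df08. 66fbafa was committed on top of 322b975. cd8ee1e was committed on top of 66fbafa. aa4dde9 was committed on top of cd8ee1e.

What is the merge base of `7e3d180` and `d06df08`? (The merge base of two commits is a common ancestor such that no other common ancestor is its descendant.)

7e3d180

Ancestors of 7e3d180: {2b234e1, 67a7365, 7e3d180, f6e5e89}.
Ancestors of d06df08: {0a99a20, 1788f18, 2b234e1, 67a7365, 6b682b6, 76617c4, 7e3d180, d06df08, efe1e10, f5cbfdc, f6e5e89, f993115}.
Common ancestors: {2b234e1, 67a7365, 7e3d180, f6e5e89}.
Among these, 7e3d180 is not an ancestor of any other common ancestor — it is the merge base.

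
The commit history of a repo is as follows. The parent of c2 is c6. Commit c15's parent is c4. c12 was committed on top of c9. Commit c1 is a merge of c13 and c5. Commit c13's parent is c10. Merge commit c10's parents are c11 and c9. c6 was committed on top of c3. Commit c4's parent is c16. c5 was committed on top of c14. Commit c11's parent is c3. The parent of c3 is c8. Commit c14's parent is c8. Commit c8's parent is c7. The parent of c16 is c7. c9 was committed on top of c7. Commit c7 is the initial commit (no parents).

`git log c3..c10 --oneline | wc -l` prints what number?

Reachable from c10: {c10, c11, c3, c7, c8, c9}.
Reachable from c3: {c3, c7, c8}.
In c10's history but not c3's: {c10, c11, c9} — 3 commits.

3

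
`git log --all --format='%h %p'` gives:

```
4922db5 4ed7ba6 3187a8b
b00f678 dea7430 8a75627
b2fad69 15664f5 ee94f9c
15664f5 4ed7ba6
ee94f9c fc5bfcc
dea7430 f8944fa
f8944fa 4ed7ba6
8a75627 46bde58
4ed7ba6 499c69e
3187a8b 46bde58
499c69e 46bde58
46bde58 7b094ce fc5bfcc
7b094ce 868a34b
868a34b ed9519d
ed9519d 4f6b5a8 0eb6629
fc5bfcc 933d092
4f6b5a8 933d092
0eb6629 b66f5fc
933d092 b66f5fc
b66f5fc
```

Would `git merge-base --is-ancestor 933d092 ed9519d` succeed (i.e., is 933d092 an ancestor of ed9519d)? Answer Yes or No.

Ancestors of ed9519d (commits reachable by following parents): {0eb6629, 4f6b5a8, 933d092, b66f5fc, ed9519d}.
933d092 is in that set, so it is an ancestor of ed9519d.

Yes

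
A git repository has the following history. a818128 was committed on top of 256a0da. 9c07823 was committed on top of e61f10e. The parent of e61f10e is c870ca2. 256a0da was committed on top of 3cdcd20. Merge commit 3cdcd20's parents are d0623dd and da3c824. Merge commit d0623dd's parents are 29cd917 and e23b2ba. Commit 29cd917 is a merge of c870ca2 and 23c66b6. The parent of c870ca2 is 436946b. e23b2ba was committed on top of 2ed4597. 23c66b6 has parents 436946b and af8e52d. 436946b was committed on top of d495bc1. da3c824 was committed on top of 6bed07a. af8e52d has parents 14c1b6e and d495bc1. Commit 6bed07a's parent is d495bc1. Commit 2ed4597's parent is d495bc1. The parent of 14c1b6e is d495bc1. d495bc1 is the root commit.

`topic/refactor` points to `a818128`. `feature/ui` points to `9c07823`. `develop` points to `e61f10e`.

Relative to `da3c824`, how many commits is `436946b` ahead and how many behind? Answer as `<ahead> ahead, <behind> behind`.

Reachable from 436946b: {436946b, d495bc1}.
Reachable from da3c824: {6bed07a, d495bc1, da3c824}.
Only in 436946b's history (ahead): {436946b} — 1.
Only in da3c824's history (behind): {6bed07a, da3c824} — 2.

1 ahead, 2 behind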